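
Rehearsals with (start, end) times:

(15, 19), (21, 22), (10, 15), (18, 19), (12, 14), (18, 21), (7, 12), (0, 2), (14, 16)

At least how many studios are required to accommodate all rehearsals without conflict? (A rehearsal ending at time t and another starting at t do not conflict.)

Events (time:±→running): 0:+→1 2:-→0 7:+→1 10:+→2 12:-→1 12:+→2 14:-→1 14:+→2 15:-→1 15:+→2 16:-→1 18:+→2 18:+→3 … peak 3.

3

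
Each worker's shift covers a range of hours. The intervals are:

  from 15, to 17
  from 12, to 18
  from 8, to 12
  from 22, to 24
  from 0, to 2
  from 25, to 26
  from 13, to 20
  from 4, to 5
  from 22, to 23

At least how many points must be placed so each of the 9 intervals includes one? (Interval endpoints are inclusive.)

Process intervals by earliest right end; each time one isn't hit yet, stab at its right endpoint.
By right end: [0,2]  [4,5]  [8,12]  [15,17]  [12,18]  [13,20]  [22,23]  [22,24]  [25,26]
[0,2] uncovered → point at 2; [4,5] uncovered → point at 5; [8,12] uncovered → point at 12; [15,17] uncovered → point at 17; [22,23] uncovered → point at 23; [25,26] uncovered → point at 26.
Points: 2, 5, 12, 17, 23, 26 (6 total).

6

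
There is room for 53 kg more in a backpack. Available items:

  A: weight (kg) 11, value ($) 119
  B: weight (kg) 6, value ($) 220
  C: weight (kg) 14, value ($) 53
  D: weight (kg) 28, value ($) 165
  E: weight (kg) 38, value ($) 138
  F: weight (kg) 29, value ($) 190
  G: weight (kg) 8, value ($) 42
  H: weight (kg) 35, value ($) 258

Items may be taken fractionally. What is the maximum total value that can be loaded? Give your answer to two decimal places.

603.55

Sort by value per unit weight and fill in that order.
Order: B (220/6=36.67) > A (119/11=10.82) > H (258/35=7.37) > F (190/29=6.55) > D (165/28=5.89) > G (42/8=5.25) > C (53/14=3.79) > E (138/38=3.63)
Fill: take B (6 @ 220) → take A (11 @ 119) → take H (35 @ 258) → take 1/29 of F → 6.55; 53/53 used.
Total value = 603.55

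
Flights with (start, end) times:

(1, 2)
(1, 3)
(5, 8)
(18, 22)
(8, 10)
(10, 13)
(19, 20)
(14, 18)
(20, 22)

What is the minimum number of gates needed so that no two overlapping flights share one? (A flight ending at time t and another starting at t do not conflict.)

2

Count concurrent intervals with a sweep; the peak is the room count.
starts: [1, 1, 5, 8, 10, 14, 18, 19, 20]
ends:   [2, 3, 8, 10, 13, 18, 20, 22, 22]
s1→1 s1→2  — peak 2.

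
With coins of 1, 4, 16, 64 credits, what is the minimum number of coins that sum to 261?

Greedy: take as many of the largest coin as possible, then repeat with the remainder.
261 = 4×64 + 1×4 + 1×1
Total coins = 4 + 1 + 1 = 6

6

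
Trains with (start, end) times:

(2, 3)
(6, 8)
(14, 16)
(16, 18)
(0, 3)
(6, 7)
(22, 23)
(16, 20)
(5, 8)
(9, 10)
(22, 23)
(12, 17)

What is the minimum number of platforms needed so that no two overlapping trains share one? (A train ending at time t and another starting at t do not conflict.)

3

Events (time:±→running): 0:+→1 2:+→2 3:-→1 3:-→0 5:+→1 6:+→2 6:+→3 … peak 3.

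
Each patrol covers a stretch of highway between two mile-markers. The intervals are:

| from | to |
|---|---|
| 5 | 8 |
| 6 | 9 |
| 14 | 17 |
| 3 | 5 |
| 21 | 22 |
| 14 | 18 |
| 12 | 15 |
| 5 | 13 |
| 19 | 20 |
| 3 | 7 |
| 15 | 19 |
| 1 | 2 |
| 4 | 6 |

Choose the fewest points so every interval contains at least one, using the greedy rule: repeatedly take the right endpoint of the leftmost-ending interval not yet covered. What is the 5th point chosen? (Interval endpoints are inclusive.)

Sort by right endpoint; whenever an interval is uncovered, place a point at its right end.
By right end: [1,2]  [3,5]  [4,6]  [3,7]  [5,8]  [6,9]  [5,13]  [12,15]  [14,17]  [14,18]  [15,19]  [19,20]  [21,22]
[1,2] uncovered → point at 2; [3,5] uncovered → point at 5; [6,9] uncovered → point at 9; [12,15] uncovered → point at 15; [19,20] uncovered → point at 20; [21,22] uncovered → point at 22.
Points: 2, 5, 9, 15, 20, 22 (6 total).

20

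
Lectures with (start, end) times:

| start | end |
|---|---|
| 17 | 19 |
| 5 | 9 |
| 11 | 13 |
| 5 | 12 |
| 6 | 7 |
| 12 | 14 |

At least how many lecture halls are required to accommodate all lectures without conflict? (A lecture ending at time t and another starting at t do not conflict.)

3

Count concurrent intervals with a sweep; the peak is the room count.
starts: [5, 5, 6, 11, 12, 17]
ends:   [7, 9, 12, 13, 14, 19]
s5→1 s5→2 s6→3  — peak 3.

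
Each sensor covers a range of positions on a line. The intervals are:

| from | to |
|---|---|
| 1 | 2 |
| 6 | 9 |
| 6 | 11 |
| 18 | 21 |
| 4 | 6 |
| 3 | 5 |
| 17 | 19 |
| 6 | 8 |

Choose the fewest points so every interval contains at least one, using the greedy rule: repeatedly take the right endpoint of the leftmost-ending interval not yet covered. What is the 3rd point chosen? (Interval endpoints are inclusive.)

8

Process intervals by earliest right end; each time one isn't hit yet, stab at its right endpoint.
By right end: [1,2]  [3,5]  [4,6]  [6,8]  [6,9]  [6,11]  [17,19]  [18,21]
[1,2] uncovered → point at 2; [3,5] uncovered → point at 5; [6,8] uncovered → point at 8; [17,19] uncovered → point at 19.
Points: 2, 5, 8, 19 (4 total).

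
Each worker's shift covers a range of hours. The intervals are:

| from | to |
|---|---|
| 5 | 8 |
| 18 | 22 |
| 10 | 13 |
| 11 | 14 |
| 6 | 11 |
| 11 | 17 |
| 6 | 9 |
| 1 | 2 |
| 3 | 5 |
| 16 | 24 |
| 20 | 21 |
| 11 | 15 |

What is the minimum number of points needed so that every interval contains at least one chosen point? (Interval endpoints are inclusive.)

5

Process intervals by earliest right end; each time one isn't hit yet, stab at its right endpoint.
By right end: [1,2]  [3,5]  [5,8]  [6,9]  [6,11]  [10,13]  [11,14]  [11,15]  [11,17]  [20,21]  [18,22]  [16,24]
[1,2] uncovered → point at 2; [3,5] uncovered → point at 5; [6,9] uncovered → point at 9; [10,13] uncovered → point at 13; [20,21] uncovered → point at 21.
Points: 2, 5, 9, 13, 21 (5 total).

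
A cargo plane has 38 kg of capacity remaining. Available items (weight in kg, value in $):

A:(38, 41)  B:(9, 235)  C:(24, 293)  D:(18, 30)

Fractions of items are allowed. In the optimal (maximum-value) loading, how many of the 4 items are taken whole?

Order: B (235/9=26.11) > C (293/24=12.21) > D (30/18=1.67) > A (41/38=1.08)
Fill: take B (9 @ 235) → take C (24 @ 293) → take 5/18 of D → 8.33; 38/38 used.
2 item(s) taken whole; one partial (take 5/18 of D).

2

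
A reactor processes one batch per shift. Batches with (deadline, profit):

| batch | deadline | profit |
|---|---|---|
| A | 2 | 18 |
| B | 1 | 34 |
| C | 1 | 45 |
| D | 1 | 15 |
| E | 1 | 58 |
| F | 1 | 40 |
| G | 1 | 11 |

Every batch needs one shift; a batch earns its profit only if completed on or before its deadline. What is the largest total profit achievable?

76

Take jobs in profit order; each goes to the latest open slot no later than its deadline.
By profit: E(d1,58), C(d1,45), F(d1,40), B(d1,34), A(d2,18), D(d1,15), G(d1,11)
E→slot 1; C skipped; F skipped; B skipped; A→slot 2; D skipped; G skipped.
Profit = 58 + 18 = 76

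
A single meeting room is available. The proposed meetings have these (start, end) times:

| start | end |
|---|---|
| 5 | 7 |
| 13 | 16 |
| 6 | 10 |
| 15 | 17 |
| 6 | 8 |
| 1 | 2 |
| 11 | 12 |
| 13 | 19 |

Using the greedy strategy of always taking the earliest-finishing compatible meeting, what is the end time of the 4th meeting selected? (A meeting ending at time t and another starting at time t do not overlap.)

Sort by end time and greedily take each interval whose start is ≥ the last chosen end.
By end time: (1,2), (5,7), (6,8), (6,10), (11,12), (13,16), (15,17), (13,19).
Pick (1,2); next start ≥ 2 → (5,7); next start ≥ 7 → (11,12); next start ≥ 12 → (13,16).
Selected: (1,2) (5,7) (11,12) (13,16)

16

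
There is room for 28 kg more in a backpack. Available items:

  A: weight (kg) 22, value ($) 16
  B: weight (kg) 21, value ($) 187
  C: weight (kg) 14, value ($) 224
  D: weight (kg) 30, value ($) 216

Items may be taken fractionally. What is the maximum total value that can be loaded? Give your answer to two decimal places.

Order: C (224/14=16.00) > B (187/21=8.90) > D (216/30=7.20) > A (16/22=0.73)
Fill: take C (14 @ 224) → take 14/21 of B → 124.67; 28/28 used.
Total value = 348.67

348.67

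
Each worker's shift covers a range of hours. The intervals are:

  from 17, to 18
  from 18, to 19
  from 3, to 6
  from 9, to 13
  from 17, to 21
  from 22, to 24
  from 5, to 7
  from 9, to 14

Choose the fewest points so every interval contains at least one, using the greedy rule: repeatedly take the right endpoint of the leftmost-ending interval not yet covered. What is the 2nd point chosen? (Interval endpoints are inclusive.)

Sorted: [3,6] [5,7] [9,13] [9,14] [17,18] [18,19] [17,21] [22,24]
{[3,6],[5,7]} hit by 6; {[9,13],[9,14]} hit by 13; {[17,18],[18,19],[17,21]} hit by 18; {[22,24]} hit by 24.
Points: 6, 13, 18, 24 (4 total).

13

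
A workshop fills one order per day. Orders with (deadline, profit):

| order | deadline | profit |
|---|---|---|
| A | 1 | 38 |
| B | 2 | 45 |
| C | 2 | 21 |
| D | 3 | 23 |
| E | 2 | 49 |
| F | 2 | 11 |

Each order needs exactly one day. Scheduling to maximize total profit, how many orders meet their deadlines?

3

By profit: E(d2,49), B(d2,45), A(d1,38), D(d3,23), C(d2,21), F(d2,11)
E→slot 2; B→slot 1; A skipped; D→slot 3; C skipped; F skipped.
3 of 6 scheduled.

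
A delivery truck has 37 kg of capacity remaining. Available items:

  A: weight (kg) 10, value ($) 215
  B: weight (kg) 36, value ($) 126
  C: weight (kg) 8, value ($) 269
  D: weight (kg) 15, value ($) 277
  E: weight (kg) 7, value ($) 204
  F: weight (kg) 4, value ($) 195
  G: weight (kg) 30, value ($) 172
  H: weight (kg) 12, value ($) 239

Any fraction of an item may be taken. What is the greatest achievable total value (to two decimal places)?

1042.33

Greedy by value/weight ratio, highest first.
Order: F (195/4=48.75) > C (269/8=33.62) > E (204/7=29.14) > A (215/10=21.50) > H (239/12=19.92) > D (277/15=18.47) > G (172/30=5.73) > B (126/36=3.50)
Fill: take F (4 @ 195) → take C (8 @ 269) → take E (7 @ 204) → take A (10 @ 215) → take 8/12 of H → 159.33; 37/37 used.
Total value = 1042.33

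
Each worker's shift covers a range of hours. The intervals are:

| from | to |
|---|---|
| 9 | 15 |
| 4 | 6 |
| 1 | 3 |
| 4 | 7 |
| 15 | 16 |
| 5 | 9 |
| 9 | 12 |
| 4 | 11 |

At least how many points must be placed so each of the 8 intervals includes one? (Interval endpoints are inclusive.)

Sorted: [1,3] [4,6] [4,7] [5,9] [4,11] [9,12] [9,15] [15,16]
{[1,3]} hit by 3; {[4,6],[4,7],[5,9],[4,11]} hit by 6; {[9,12],[9,15]} hit by 12; {[15,16]} hit by 16.
Points: 3, 6, 12, 16 (4 total).

4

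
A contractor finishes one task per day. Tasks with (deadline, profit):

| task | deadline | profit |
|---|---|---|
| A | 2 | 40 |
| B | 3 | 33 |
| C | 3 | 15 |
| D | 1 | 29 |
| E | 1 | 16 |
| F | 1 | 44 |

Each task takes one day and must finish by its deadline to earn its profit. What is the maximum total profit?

Sort by profit descending; place each in the latest free slot ≤ its deadline.
By profit: F(d1,44), A(d2,40), B(d3,33), D(d1,29), E(d1,16), C(d3,15)
F→slot 1; A→slot 2; B→slot 3; D skipped; E skipped; C skipped.
Profit = 44 + 40 + 33 = 117

117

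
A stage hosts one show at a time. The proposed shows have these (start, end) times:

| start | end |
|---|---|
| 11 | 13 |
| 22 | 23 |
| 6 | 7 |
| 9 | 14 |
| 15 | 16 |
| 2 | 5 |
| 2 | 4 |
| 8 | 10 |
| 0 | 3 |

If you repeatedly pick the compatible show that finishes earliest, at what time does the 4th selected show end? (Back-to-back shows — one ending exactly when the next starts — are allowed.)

13

Sorted by end: (0,3)  (2,4)  (2,5)  (6,7)  (8,10)  (11,13)  (9,14)  (15,16)  (22,23)
take (0,3); skip (2,4); take (6,7); take (8,10); take (11,13); take (15,16); take (22,23).
Selected: (0,3) (6,7) (8,10) (11,13) (15,16) (22,23)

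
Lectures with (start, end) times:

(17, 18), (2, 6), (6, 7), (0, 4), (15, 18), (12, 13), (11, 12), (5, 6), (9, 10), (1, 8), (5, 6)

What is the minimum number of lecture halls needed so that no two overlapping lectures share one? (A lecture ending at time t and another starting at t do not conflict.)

4

Count concurrent intervals with a sweep; the peak is the room count.
Events (time:±→running): 0:+→1 1:+→2 2:+→3 4:-→2 5:+→3 5:+→4 … peak 4.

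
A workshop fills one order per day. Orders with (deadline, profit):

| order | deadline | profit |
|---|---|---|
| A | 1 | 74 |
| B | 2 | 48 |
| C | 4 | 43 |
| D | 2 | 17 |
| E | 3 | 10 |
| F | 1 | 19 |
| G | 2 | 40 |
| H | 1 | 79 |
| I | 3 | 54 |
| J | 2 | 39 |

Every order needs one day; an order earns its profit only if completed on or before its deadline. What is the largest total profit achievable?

224

Take jobs in profit order; each goes to the latest open slot no later than its deadline.
By profit: H(d1,79), A(d1,74), I(d3,54), B(d2,48), C(d4,43), G(d2,40), J(d2,39), F(d1,19), D(d2,17), E(d3,10)
H→slot 1; A skipped; I→slot 3; B→slot 2; C→slot 4; G skipped; J skipped; F skipped; D skipped; E skipped.
Profit = 79 + 48 + 54 + 43 = 224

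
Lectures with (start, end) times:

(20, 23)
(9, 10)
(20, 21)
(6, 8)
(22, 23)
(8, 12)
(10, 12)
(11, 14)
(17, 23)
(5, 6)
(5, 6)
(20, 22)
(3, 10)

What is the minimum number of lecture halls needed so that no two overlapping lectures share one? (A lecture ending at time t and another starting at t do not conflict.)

4

Events (time:±→running): 3:+→1 5:+→2 5:+→3 6:-→2 6:-→1 6:+→2 8:-→1 8:+→2 9:+→3 10:-→2 10:-→1 10:+→2 11:+→3 12:-→2 12:-→1 14:-→0 17:+→1 20:+→2 20:+→3 20:+→4 … peak 4.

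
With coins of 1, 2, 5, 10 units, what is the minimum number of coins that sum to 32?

Greedy: take as many of the largest coin as possible, then repeat with the remainder.
32 = 3×10 + 1×2
Total coins = 3 + 1 = 4

4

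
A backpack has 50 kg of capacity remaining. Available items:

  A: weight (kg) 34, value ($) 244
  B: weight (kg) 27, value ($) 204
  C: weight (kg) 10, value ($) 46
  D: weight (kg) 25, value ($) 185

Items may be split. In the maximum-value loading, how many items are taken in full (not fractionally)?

1

Sort by value per unit weight and fill in that order.
Ratios (sorted): B 7.56, D 7.40, A 7.18, C 4.60
take B (27 @ 204); take 23/25 of D → 170.20. Capacity used 50/50.
1 item(s) taken whole; one partial (take 23/25 of D).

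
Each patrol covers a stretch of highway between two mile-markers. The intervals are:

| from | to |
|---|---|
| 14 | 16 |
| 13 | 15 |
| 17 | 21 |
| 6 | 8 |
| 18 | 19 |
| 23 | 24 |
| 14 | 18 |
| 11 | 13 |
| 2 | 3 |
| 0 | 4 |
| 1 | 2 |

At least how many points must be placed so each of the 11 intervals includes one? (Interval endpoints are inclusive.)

6

Process intervals by earliest right end; each time one isn't hit yet, stab at its right endpoint.
Sorted: [1,2] [2,3] [0,4] [6,8] [11,13] [13,15] [14,16] [14,18] [18,19] [17,21] [23,24]
{[1,2],[2,3],[0,4]} hit by 2; {[6,8]} hit by 8; {[11,13],[13,15]} hit by 13; {[14,16],[14,18]} hit by 16; {[18,19],[17,21]} hit by 19; {[23,24]} hit by 24.
Points: 2, 8, 13, 16, 19, 24 (6 total).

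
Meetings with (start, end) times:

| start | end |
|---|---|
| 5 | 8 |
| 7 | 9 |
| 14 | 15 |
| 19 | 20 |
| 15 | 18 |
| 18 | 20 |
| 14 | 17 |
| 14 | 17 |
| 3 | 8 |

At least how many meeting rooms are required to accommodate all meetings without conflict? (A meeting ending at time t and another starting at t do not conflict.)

Events (time:±→running): 3:+→1 5:+→2 7:+→3 … peak 3.

3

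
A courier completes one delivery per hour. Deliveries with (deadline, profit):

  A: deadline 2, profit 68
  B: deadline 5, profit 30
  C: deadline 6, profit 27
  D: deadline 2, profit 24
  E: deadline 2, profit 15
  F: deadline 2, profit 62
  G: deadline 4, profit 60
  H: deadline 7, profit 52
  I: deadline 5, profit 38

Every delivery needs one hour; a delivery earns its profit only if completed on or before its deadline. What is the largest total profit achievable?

Profit order: A=68 F=62 G=60 H=52 I=38 B=30 C=27 D=24 E=15
Assign: A→slot 2, F→slot 1, G→slot 4, H→slot 7, I→slot 5, B→slot 3, C→slot 6, D skipped, E skipped.
Slots: [1:F] [2:A] [3:B] [4:G] [5:I] [6:C] [7:H]
Profit = 62 + 68 + 30 + 60 + 38 + 27 + 52 = 337

337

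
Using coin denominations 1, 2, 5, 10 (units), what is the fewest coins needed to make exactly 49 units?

Use the largest denomination that fits, subtract, and repeat.
49 = 4×10 + 1×5 + 2×2
Total coins = 4 + 1 + 2 = 7

7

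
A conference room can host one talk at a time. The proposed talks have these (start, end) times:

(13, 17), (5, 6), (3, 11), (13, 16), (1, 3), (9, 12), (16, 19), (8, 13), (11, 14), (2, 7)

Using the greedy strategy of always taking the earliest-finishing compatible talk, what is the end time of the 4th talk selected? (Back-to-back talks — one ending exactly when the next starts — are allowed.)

Greedy by earliest finish: after sorting by end time, pick each interval compatible with the last pick.
By end time: (1,3), (5,6), (2,7), (3,11), (9,12), (8,13), (11,14), (13,16), (13,17), (16,19).
Pick (1,3); next start ≥ 3 → (5,6); next start ≥ 6 → (9,12); next start ≥ 12 → (13,16); next start ≥ 16 → (16,19).
Selected: (1,3) (5,6) (9,12) (13,16) (16,19)

16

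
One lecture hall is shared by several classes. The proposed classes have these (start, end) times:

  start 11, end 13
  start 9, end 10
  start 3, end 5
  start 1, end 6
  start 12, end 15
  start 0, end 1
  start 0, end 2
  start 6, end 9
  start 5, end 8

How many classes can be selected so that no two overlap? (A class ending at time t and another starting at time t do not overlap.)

Sort by end time and greedily take each interval whose start is ≥ the last chosen end.
Sorted by end: (0,1)  (0,2)  (3,5)  (1,6)  (5,8)  (6,9)  (9,10)  (11,13)  (12,15)
take (0,1); skip (0,2); take (3,5); take (5,8); skip (6,9); take (9,10); take (11,13); skip (12,15).
Selected 5 classes.

5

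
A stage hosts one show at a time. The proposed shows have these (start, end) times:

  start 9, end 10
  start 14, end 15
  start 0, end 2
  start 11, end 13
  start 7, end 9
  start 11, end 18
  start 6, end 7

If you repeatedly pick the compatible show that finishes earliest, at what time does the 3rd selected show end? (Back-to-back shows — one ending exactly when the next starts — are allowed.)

9

Greedy by earliest finish: after sorting by end time, pick each interval compatible with the last pick.
By end time: (0,2), (6,7), (7,9), (9,10), (11,13), (14,15), (11,18).
Pick (0,2); next start ≥ 2 → (6,7); next start ≥ 7 → (7,9); next start ≥ 9 → (9,10); next start ≥ 10 → (11,13); next start ≥ 13 → (14,15).
Selected: (0,2) (6,7) (7,9) (9,10) (11,13) (14,15)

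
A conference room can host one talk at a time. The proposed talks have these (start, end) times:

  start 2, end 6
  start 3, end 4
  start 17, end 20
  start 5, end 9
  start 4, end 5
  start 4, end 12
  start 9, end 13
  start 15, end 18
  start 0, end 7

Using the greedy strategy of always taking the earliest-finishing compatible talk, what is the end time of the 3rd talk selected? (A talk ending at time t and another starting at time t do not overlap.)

9

Sorted by end: (3,4)  (4,5)  (2,6)  (0,7)  (5,9)  (4,12)  (9,13)  (15,18)  (17,20)
take (3,4); take (4,5); skip (0,7); take (5,9); take (9,13); take (15,18).
Selected: (3,4) (4,5) (5,9) (9,13) (15,18)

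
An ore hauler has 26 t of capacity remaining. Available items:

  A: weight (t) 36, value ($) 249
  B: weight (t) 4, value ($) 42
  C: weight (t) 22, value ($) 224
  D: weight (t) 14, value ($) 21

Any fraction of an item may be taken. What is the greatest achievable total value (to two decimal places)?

266.00

Sort by value per unit weight and fill in that order.
Order: B (42/4=10.50) > C (224/22=10.18) > A (249/36=6.92) > D (21/14=1.50)
Fill: take B (4 @ 42) → take C (22 @ 224); 26/26 used.
Total value = 266.00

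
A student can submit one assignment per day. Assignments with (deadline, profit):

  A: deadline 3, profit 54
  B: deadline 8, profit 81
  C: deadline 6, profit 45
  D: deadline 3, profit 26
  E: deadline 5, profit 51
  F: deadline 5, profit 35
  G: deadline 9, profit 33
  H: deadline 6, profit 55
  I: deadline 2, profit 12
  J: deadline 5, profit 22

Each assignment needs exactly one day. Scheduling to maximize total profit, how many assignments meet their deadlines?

Profit order: B=81 H=55 A=54 E=51 C=45 F=35 G=33 D=26 J=22 I=12
Assign: B→slot 8, H→slot 6, A→slot 3, E→slot 5, C→slot 4, F→slot 2, G→slot 9, D→slot 1, J skipped, I skipped.
Slots: [1:D] [2:F] [3:A] [4:C] [5:E] [6:H] [8:B] [9:G]
8 of 10 scheduled.

8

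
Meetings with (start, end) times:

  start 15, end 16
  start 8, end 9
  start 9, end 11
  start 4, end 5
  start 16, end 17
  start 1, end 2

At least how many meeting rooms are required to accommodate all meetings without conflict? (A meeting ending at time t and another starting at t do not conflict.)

starts: [1, 4, 8, 9, 15, 16]
ends:   [2, 5, 9, 11, 16, 17]
s1→1  — peak 1.

1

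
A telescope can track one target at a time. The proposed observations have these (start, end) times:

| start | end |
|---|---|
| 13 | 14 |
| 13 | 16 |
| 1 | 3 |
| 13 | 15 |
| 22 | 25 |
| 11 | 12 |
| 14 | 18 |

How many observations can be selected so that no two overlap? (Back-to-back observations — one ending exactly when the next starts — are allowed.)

5

By end time: (1,3), (11,12), (13,14), (13,15), (13,16), (14,18), (22,25).
Pick (1,3); next start ≥ 3 → (11,12); next start ≥ 12 → (13,14); next start ≥ 14 → (14,18); next start ≥ 18 → (22,25).
Selected 5 observations.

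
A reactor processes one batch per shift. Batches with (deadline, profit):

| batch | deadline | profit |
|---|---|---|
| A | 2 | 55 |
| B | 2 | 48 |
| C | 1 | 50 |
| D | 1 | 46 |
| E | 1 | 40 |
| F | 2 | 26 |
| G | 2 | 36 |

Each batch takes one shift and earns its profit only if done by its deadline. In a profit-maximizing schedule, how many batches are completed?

Sort by profit descending; place each in the latest free slot ≤ its deadline.
Profit order: A=55 C=50 B=48 D=46 E=40 G=36 F=26
Assign: A→slot 2, C→slot 1, B skipped, D skipped, E skipped, G skipped, F skipped.
Slots: [1:C] [2:A]
2 of 7 scheduled.

2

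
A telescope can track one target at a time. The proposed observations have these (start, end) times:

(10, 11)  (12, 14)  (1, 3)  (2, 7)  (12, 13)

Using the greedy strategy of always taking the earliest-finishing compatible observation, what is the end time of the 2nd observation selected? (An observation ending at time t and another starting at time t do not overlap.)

11

Sort by end time and greedily take each interval whose start is ≥ the last chosen end.
By end time: (1,3), (2,7), (10,11), (12,13), (12,14).
Pick (1,3); next start ≥ 3 → (10,11); next start ≥ 11 → (12,13).
Selected: (1,3) (10,11) (12,13)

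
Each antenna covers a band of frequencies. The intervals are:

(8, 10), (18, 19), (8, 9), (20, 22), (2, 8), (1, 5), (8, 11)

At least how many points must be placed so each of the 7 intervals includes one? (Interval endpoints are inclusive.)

Sort by right endpoint; whenever an interval is uncovered, place a point at its right end.
Sorted: [1,5] [2,8] [8,9] [8,10] [8,11] [18,19] [20,22]
{[1,5],[2,8]} hit by 5; {[8,9],[8,10],[8,11]} hit by 9; {[18,19]} hit by 19; {[20,22]} hit by 22.
Points: 5, 9, 19, 22 (4 total).

4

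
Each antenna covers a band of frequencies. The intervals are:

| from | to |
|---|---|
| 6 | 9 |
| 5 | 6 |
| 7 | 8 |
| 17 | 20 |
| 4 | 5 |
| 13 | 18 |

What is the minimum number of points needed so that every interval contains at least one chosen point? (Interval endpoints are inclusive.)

Sorted: [4,5] [5,6] [7,8] [6,9] [13,18] [17,20]
{[4,5],[5,6]} hit by 5; {[7,8],[6,9]} hit by 8; {[13,18],[17,20]} hit by 18.
Points: 5, 8, 18 (3 total).

3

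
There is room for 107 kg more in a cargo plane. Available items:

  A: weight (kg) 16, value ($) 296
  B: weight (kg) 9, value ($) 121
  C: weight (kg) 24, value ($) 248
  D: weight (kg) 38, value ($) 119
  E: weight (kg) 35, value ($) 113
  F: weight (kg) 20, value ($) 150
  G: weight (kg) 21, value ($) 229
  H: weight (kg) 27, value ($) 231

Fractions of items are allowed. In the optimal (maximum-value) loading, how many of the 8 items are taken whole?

Order: A (296/16=18.50) > B (121/9=13.44) > G (229/21=10.90) > C (248/24=10.33) > H (231/27=8.56) > F (150/20=7.50) > E (113/35=3.23) > D (119/38=3.13)
Fill: take A (16 @ 296) → take B (9 @ 121) → take G (21 @ 229) → take C (24 @ 248) → take H (27 @ 231) → take 10/20 of F → 75.00; 107/107 used.
5 item(s) taken whole; one partial (take 10/20 of F).

5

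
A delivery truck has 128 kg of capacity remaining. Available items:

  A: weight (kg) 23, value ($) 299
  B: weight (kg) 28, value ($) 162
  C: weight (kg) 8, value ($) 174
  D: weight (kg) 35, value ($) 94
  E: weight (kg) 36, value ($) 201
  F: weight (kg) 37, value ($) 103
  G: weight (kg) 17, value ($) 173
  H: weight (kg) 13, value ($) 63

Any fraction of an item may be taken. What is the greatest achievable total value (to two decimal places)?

Greedy by value/weight ratio, highest first.
Order: C (174/8=21.75) > A (299/23=13.00) > G (173/17=10.18) > B (162/28=5.79) > E (201/36=5.58) > H (63/13=4.85) > F (103/37=2.78) > D (94/35=2.69)
Fill: take C (8 @ 174) → take A (23 @ 299) → take G (17 @ 173) → take B (28 @ 162) → take E (36 @ 201) → take H (13 @ 63) → take 3/37 of F → 8.35; 128/128 used.
Total value = 1080.35

1080.35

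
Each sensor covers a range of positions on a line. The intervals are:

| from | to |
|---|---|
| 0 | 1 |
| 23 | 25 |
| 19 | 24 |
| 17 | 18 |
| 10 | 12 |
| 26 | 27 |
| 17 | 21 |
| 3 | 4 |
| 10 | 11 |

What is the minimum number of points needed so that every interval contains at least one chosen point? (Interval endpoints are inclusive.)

6

Sorted: [0,1] [3,4] [10,11] [10,12] [17,18] [17,21] [19,24] [23,25] [26,27]
{[0,1]} hit by 1; {[3,4]} hit by 4; {[10,11],[10,12]} hit by 11; {[17,18],[17,21]} hit by 18; {[19,24],[23,25]} hit by 24; {[26,27]} hit by 27.
Points: 1, 4, 11, 18, 24, 27 (6 total).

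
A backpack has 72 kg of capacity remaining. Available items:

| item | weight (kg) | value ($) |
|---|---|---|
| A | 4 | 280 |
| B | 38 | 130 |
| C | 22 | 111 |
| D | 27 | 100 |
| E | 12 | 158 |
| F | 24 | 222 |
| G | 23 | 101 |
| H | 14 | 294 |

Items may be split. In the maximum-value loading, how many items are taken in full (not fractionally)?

4

Order: A (280/4=70.00) > H (294/14=21.00) > E (158/12=13.17) > F (222/24=9.25) > C (111/22=5.05) > G (101/23=4.39) > D (100/27=3.70) > B (130/38=3.42)
Fill: take A (4 @ 280) → take H (14 @ 294) → take E (12 @ 158) → take F (24 @ 222) → take 18/22 of C → 90.82; 72/72 used.
4 item(s) taken whole; one partial (take 18/22 of C).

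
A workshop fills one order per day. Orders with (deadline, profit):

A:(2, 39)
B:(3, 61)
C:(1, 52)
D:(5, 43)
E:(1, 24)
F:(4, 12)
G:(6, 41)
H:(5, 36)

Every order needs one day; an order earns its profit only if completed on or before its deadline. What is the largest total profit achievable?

272

Profit order: B=61 C=52 D=43 G=41 A=39 H=36 E=24 F=12
Assign: B→slot 3, C→slot 1, D→slot 5, G→slot 6, A→slot 2, H→slot 4, E skipped, F skipped.
Slots: [1:C] [2:A] [3:B] [4:H] [5:D] [6:G]
Profit = 52 + 39 + 61 + 36 + 43 + 41 = 272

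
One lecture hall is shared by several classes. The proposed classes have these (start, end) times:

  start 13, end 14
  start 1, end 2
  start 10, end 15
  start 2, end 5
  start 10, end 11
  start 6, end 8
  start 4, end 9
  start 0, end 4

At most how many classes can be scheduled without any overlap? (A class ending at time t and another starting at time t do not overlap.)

Order by finish time; keep every interval that doesn't clash with the previous kept one.
By end time: (1,2), (0,4), (2,5), (6,8), (4,9), (10,11), (13,14), (10,15).
Pick (1,2); next start ≥ 2 → (2,5); next start ≥ 5 → (6,8); next start ≥ 8 → (10,11); next start ≥ 11 → (13,14).
Selected 5 classes.

5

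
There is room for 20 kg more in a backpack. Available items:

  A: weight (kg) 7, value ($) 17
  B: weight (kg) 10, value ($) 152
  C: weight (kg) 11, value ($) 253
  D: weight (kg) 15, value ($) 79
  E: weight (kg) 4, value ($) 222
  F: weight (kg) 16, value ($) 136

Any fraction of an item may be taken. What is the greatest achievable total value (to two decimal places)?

Greedy by value/weight ratio, highest first.
Ratios (sorted): E 55.50, C 23.00, B 15.20, F 8.50, D 5.27, A 2.43
take E (4 @ 222); take C (11 @ 253); take 5/10 of B → 76.00. Capacity used 20/20.
Total value = 551.00

551.00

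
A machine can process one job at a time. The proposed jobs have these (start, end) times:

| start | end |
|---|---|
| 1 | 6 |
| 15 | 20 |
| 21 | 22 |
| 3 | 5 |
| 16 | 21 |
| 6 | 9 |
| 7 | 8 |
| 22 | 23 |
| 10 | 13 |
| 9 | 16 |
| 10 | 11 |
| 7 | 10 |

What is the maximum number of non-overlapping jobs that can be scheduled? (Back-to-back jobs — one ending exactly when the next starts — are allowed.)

Order by finish time; keep every interval that doesn't clash with the previous kept one.
By end time: (3,5), (1,6), (7,8), (6,9), (7,10), (10,11), (10,13), (9,16), (15,20), (16,21), (21,22), (22,23).
Pick (3,5); next start ≥ 5 → (7,8); next start ≥ 8 → (10,11); next start ≥ 11 → (15,20); next start ≥ 20 → (21,22); next start ≥ 22 → (22,23).
Selected 6 jobs.

6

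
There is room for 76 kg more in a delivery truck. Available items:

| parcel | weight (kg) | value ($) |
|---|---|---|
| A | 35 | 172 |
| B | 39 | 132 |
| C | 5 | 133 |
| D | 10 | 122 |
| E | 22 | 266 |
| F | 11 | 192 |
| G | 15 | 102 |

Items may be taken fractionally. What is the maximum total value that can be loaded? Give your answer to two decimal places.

Order: C (133/5=26.60) > F (192/11=17.45) > D (122/10=12.20) > E (266/22=12.09) > G (102/15=6.80) > A (172/35=4.91) > B (132/39=3.38)
Fill: take C (5 @ 133) → take F (11 @ 192) → take D (10 @ 122) → take E (22 @ 266) → take G (15 @ 102) → take 13/35 of A → 63.89; 76/76 used.
Total value = 878.89

878.89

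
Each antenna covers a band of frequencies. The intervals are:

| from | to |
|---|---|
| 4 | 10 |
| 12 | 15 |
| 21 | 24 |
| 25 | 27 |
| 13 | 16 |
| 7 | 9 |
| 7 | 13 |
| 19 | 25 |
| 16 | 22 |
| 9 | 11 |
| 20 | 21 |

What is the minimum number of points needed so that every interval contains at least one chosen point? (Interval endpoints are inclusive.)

By right end: [7,9]  [4,10]  [9,11]  [7,13]  [12,15]  [13,16]  [20,21]  [16,22]  [21,24]  [19,25]  [25,27]
[7,9] uncovered → point at 9; [12,15] uncovered → point at 15; [20,21] uncovered → point at 21; [25,27] uncovered → point at 27.
Points: 9, 15, 21, 27 (4 total).

4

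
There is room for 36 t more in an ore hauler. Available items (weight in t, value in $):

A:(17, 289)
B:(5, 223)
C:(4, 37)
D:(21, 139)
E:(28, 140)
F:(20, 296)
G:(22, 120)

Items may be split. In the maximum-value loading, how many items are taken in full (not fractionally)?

Ratios (sorted): B 44.60, A 17.00, F 14.80, C 9.25, D 6.62, G 5.45, E 5.00
take B (5 @ 223); take A (17 @ 289); take 14/20 of F → 207.20. Capacity used 36/36.
2 item(s) taken whole; one partial (take 14/20 of F).

2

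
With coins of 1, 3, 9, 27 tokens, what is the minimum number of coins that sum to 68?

Greedy: take as many of the largest coin as possible, then repeat with the remainder.
68 − 2×27→14 − 1×9→5 − 1×3→2 − 2×1→0
Total coins = 2 + 1 + 1 + 2 = 6

6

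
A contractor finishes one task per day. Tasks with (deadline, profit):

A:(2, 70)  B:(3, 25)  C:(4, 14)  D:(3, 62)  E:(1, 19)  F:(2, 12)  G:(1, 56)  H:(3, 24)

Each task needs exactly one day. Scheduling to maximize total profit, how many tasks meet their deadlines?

Sort by profit descending; place each in the latest free slot ≤ its deadline.
By profit: A(d2,70), D(d3,62), G(d1,56), B(d3,25), H(d3,24), E(d1,19), C(d4,14), F(d2,12)
A→slot 2; D→slot 3; G→slot 1; B skipped; H skipped; E skipped; C→slot 4; F skipped.
4 of 8 scheduled.

4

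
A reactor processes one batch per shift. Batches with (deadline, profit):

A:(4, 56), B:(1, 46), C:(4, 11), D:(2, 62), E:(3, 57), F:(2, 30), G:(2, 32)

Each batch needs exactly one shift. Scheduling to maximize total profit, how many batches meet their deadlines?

By profit: D(d2,62), E(d3,57), A(d4,56), B(d1,46), G(d2,32), F(d2,30), C(d4,11)
D→slot 2; E→slot 3; A→slot 4; B→slot 1; G skipped; F skipped; C skipped.
4 of 7 scheduled.

4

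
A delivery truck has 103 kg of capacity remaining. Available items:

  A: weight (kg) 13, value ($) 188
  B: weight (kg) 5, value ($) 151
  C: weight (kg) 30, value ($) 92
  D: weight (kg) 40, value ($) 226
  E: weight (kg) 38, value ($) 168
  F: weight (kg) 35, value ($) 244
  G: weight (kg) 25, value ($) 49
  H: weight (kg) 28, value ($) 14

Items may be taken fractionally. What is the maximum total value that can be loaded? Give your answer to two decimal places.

Sort by value per unit weight and fill in that order.
Order: B (151/5=30.20) > A (188/13=14.46) > F (244/35=6.97) > D (226/40=5.65) > E (168/38=4.42) > C (92/30=3.07) > G (49/25=1.96) > H (14/28=0.50)
Fill: take B (5 @ 151) → take A (13 @ 188) → take F (35 @ 244) → take D (40 @ 226) → take 10/38 of E → 44.21; 103/103 used.
Total value = 853.21

853.21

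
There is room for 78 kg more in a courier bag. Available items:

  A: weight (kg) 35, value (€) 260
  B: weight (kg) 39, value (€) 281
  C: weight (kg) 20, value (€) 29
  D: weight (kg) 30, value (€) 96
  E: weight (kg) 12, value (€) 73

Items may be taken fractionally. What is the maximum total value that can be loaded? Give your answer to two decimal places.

Greedy by value/weight ratio, highest first.
Ratios (sorted): A 7.43, B 7.21, E 6.08, D 3.20, C 1.45
take A (35 @ 260); take B (39 @ 281); take 4/12 of E → 24.33. Capacity used 78/78.
Total value = 565.33

565.33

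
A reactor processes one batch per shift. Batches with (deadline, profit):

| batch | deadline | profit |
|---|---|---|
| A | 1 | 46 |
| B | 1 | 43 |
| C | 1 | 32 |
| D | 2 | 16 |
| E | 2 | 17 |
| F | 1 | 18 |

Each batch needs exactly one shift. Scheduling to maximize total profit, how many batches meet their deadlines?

2

Sort by profit descending; place each in the latest free slot ≤ its deadline.
Profit order: A=46 B=43 C=32 F=18 E=17 D=16
Assign: A→slot 1, B skipped, C skipped, F skipped, E→slot 2, D skipped.
Slots: [1:A] [2:E]
2 of 6 scheduled.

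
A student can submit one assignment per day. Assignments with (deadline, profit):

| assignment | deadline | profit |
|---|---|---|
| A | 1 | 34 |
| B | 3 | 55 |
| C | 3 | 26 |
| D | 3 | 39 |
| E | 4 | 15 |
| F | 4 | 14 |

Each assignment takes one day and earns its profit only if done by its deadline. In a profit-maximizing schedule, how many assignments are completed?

4

Sort by profit descending; place each in the latest free slot ≤ its deadline.
By profit: B(d3,55), D(d3,39), A(d1,34), C(d3,26), E(d4,15), F(d4,14)
B→slot 3; D→slot 2; A→slot 1; C skipped; E→slot 4; F skipped.
4 of 6 scheduled.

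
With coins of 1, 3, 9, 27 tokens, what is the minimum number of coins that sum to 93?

5

Greedy: take as many of the largest coin as possible, then repeat with the remainder.
93 = 3×27 + 1×9 + 1×3
Total coins = 3 + 1 + 1 = 5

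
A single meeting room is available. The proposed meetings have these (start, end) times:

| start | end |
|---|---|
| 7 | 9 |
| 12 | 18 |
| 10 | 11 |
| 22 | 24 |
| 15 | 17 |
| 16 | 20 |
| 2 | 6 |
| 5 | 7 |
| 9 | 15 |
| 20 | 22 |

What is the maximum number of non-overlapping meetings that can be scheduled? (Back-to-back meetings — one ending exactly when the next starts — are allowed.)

6

By end time: (2,6), (5,7), (7,9), (10,11), (9,15), (15,17), (12,18), (16,20), (20,22), (22,24).
Pick (2,6); next start ≥ 6 → (7,9); next start ≥ 9 → (10,11); next start ≥ 11 → (15,17); next start ≥ 17 → (20,22); next start ≥ 22 → (22,24).
Selected 6 meetings.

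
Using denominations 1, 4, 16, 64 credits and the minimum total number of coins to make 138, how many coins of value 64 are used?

2

138 − 2×64→10 − 2×4→2 − 2×1→0
Count of 64: 2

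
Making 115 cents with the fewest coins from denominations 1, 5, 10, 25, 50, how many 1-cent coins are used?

115 − 2×50→15 − 1×10→5 − 1×5→0
Count of 1: 0

0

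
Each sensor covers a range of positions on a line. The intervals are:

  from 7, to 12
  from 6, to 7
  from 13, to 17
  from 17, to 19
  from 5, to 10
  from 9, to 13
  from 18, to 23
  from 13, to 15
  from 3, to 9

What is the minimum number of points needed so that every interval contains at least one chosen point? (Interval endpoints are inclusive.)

By right end: [6,7]  [3,9]  [5,10]  [7,12]  [9,13]  [13,15]  [13,17]  [17,19]  [18,23]
[6,7] uncovered → point at 7; [9,13] uncovered → point at 13; [17,19] uncovered → point at 19.
Points: 7, 13, 19 (3 total).

3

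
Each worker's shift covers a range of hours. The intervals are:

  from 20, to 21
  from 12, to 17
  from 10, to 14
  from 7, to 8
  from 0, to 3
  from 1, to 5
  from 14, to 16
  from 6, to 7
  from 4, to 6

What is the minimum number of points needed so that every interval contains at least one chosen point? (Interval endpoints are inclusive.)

Sorted: [0,3] [1,5] [4,6] [6,7] [7,8] [10,14] [14,16] [12,17] [20,21]
{[0,3],[1,5]} hit by 3; {[4,6],[6,7]} hit by 6; {[7,8]} hit by 8; {[10,14],[14,16],[12,17]} hit by 14; {[20,21]} hit by 21.
Points: 3, 6, 8, 14, 21 (5 total).

5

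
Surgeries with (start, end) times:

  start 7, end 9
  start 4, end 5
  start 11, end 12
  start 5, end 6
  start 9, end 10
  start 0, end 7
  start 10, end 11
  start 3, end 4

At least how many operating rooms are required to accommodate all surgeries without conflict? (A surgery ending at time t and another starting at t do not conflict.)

2

The answer is the maximum number of intervals overlapping at any instant.
Events (time:±→running): 0:+→1 3:+→2 … peak 2.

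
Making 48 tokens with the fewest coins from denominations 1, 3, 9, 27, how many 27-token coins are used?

Greedy: take as many of the largest coin as possible, then repeat with the remainder.
48 − 1×27→21 − 2×9→3 − 1×3→0
Count of 27: 1

1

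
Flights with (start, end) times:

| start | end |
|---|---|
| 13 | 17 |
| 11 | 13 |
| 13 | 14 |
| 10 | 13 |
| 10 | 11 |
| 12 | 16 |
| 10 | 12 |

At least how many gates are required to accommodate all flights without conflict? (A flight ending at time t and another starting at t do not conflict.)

3

Count concurrent intervals with a sweep; the peak is the room count.
Events (time:±→running): 10:+→1 10:+→2 10:+→3 … peak 3.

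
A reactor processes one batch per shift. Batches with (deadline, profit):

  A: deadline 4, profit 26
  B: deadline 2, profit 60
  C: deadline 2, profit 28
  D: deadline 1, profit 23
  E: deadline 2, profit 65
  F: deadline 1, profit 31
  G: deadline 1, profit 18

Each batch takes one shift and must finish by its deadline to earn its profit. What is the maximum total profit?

By profit: E(d2,65), B(d2,60), F(d1,31), C(d2,28), A(d4,26), D(d1,23), G(d1,18)
E→slot 2; B→slot 1; F skipped; C skipped; A→slot 4; D skipped; G skipped.
Profit = 60 + 65 + 26 = 151

151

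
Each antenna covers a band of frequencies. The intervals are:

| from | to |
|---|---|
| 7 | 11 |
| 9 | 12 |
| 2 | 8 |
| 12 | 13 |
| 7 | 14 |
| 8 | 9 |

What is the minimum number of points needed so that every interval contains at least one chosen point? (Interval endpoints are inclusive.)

2

Process intervals by earliest right end; each time one isn't hit yet, stab at its right endpoint.
Sorted: [2,8] [8,9] [7,11] [9,12] [12,13] [7,14]
{[2,8],[8,9],[7,11]} hit by 8; {[9,12],[12,13],[7,14]} hit by 12.
Points: 8, 12 (2 total).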